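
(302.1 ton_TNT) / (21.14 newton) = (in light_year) 6.32e-06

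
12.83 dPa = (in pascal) 1.283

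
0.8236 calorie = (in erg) 3.446e+07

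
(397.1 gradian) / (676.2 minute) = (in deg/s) 0.008809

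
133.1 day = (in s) 1.15e+07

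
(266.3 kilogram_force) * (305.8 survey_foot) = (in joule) 2.434e+05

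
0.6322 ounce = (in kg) 0.01792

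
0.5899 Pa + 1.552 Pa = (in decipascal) 21.42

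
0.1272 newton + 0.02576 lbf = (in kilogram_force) 0.02466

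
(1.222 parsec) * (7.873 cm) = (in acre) 7.336e+11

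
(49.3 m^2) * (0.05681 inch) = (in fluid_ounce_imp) 2504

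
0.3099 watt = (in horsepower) 0.0004156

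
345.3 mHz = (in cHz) 34.53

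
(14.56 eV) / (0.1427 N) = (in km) 1.635e-20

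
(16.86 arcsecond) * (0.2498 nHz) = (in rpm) 1.95e-13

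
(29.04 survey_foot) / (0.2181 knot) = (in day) 0.0009131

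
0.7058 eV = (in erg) 1.131e-12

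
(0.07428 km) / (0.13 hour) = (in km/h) 0.5714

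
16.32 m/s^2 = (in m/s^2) 16.32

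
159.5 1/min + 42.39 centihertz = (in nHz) 3.082e+09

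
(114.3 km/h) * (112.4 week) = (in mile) 1.341e+06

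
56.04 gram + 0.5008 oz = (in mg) 7.024e+04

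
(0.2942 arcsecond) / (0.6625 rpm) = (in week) 3.399e-11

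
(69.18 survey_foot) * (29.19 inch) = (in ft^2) 168.3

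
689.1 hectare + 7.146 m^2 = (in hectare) 689.1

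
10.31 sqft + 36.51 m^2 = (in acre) 0.009259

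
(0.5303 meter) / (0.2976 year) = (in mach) 1.659e-10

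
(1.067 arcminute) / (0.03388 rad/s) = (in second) 0.009161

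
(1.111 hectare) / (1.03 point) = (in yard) 3.344e+07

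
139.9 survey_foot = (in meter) 42.64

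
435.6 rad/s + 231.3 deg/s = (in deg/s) 2.519e+04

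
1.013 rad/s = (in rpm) 9.673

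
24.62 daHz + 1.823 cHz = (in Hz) 246.2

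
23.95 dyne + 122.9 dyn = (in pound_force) 0.0003301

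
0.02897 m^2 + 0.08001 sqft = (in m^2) 0.0364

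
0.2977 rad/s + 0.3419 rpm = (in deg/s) 19.11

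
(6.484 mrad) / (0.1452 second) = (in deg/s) 2.559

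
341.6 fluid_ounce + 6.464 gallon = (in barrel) 0.2174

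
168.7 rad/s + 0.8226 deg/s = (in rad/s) 168.7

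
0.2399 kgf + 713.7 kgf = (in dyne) 7.001e+08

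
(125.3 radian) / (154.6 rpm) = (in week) 1.28e-05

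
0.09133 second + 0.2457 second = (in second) 0.337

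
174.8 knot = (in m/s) 89.92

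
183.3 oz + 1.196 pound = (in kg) 5.739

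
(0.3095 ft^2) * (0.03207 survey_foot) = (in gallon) 0.07425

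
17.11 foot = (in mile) 0.003241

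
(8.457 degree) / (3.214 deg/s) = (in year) 8.344e-08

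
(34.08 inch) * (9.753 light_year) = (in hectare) 7.987e+12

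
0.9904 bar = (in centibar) 99.04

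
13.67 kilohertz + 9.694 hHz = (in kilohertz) 14.64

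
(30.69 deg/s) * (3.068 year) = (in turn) 8.248e+06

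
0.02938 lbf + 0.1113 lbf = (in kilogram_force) 0.06381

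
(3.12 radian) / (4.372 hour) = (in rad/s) 0.0001982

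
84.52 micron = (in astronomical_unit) 5.65e-16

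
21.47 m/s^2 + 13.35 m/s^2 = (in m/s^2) 34.82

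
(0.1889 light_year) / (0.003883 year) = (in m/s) 1.459e+10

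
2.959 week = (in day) 20.71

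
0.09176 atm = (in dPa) 9.298e+04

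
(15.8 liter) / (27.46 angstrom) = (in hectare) 575.4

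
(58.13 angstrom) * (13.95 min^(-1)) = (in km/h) 4.865e-09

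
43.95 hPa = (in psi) 0.6374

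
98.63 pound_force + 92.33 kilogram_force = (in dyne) 1.344e+08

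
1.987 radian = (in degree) 113.8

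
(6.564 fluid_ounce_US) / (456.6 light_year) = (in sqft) 4.837e-22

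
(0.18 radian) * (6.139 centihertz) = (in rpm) 0.1055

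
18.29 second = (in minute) 0.3048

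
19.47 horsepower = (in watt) 1.452e+04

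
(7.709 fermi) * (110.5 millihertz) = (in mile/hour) 1.906e-15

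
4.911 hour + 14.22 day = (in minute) 2.077e+04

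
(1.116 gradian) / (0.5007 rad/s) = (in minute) 0.0005835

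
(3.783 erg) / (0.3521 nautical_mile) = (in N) 5.801e-10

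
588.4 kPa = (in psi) 85.34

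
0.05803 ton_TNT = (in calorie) 5.803e+07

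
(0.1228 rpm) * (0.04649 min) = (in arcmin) 123.3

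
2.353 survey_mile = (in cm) 3.787e+05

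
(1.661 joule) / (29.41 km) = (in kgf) 5.759e-06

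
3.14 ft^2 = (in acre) 7.208e-05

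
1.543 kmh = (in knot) 0.8332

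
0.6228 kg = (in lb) 1.373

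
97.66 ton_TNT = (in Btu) 3.873e+08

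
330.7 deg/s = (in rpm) 55.12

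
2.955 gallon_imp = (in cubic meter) 0.01343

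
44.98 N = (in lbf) 10.11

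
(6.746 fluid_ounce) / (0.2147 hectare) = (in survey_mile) 5.774e-11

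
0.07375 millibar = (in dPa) 73.75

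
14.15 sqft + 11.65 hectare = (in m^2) 1.165e+05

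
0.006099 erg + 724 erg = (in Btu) 6.862e-08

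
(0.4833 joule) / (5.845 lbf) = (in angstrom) 1.859e+08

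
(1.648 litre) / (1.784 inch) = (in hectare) 3.637e-06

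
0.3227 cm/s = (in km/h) 0.01162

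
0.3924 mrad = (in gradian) 0.02498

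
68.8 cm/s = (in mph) 1.539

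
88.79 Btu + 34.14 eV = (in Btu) 88.79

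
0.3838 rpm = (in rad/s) 0.04019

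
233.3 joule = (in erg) 2.333e+09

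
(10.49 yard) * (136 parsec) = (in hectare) 4.025e+15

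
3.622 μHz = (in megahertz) 3.622e-12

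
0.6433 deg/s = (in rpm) 0.1072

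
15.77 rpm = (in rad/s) 1.651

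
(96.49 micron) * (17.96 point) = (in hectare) 6.113e-11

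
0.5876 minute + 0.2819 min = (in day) 0.0006038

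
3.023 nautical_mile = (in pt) 1.587e+07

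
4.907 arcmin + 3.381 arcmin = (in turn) 0.0003837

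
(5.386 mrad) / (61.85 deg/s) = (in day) 5.775e-08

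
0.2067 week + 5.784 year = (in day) 2113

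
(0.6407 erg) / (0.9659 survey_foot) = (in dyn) 0.02176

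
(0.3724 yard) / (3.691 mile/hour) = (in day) 2.389e-06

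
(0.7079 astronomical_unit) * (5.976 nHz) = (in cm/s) 6.329e+04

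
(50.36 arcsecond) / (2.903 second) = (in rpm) 0.0008031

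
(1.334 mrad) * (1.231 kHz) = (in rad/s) 1.642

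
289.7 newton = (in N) 289.7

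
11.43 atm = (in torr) 8687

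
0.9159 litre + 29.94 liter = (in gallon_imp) 6.787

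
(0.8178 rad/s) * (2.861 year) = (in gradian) 4.697e+09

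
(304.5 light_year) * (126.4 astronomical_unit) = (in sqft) 5.863e+32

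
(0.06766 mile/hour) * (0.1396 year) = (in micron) 1.332e+11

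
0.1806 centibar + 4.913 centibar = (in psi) 0.7388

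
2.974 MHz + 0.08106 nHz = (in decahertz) 2.974e+05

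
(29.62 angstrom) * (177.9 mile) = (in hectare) 8.48e-08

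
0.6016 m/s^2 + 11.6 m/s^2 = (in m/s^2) 12.2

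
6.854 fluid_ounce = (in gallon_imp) 0.04459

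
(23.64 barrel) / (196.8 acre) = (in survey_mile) 2.932e-09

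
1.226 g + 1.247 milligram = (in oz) 0.04329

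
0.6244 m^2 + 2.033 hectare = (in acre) 5.024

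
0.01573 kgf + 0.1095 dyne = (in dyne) 1.543e+04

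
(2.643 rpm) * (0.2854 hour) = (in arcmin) 9.776e+05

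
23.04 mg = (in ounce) 0.0008127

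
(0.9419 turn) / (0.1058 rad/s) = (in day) 0.0006474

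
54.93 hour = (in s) 1.977e+05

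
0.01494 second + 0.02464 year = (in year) 0.02464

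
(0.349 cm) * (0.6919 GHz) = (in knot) 4.694e+06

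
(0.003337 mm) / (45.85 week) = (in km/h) 4.332e-13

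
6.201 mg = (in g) 0.006201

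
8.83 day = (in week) 1.261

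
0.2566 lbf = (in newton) 1.141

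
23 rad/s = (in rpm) 219.6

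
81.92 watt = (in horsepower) 0.1099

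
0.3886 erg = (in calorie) 9.288e-09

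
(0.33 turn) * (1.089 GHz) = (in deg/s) 1.294e+11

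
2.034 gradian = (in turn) 0.005085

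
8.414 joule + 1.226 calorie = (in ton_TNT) 3.237e-09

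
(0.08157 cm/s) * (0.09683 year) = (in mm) 2.491e+06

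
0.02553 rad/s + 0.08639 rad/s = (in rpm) 1.069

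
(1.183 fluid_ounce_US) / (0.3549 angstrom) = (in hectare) 98.58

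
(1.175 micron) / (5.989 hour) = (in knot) 1.059e-10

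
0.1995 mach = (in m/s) 67.93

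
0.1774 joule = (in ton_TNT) 4.24e-11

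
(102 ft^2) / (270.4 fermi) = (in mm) 3.504e+16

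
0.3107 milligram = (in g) 0.0003107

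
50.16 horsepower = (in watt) 3.74e+04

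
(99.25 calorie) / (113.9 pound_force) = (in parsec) 2.656e-17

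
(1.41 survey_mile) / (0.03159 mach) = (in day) 0.002442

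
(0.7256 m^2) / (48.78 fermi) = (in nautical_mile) 8.032e+09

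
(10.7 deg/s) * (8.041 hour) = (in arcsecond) 1.115e+09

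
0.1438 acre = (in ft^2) 6264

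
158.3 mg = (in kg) 0.0001583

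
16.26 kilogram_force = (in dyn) 1.595e+07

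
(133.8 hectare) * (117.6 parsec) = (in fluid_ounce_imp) 1.709e+29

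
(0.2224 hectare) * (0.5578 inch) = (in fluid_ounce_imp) 1.109e+06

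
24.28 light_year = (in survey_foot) 7.536e+17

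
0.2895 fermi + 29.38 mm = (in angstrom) 2.938e+08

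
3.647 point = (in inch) 0.05065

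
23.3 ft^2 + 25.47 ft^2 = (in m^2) 4.531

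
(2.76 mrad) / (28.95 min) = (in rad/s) 1.589e-06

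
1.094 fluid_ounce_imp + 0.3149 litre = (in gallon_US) 0.0914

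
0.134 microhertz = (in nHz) 134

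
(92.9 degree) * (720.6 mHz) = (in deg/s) 66.94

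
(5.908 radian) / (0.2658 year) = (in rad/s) 7.048e-07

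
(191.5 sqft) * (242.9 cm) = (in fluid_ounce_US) 1.461e+06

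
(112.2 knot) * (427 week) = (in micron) 1.491e+16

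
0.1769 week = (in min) 1783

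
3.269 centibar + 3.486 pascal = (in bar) 0.03272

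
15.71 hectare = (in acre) 38.82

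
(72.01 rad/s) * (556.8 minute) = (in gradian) 1.532e+08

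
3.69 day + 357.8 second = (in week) 0.5277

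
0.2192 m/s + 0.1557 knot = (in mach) 0.000879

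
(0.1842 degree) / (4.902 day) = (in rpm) 7.249e-08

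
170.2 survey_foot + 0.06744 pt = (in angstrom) 5.188e+11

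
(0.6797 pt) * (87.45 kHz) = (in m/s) 20.97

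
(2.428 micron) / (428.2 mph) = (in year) 4.022e-16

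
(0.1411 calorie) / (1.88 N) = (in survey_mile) 0.0001951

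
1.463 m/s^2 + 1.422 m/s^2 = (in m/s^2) 2.885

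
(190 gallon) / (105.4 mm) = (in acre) 0.001686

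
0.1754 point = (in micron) 61.88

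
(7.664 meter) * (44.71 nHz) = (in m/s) 3.427e-07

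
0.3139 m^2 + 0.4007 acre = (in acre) 0.4008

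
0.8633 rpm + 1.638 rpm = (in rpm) 2.501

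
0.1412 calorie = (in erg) 5.908e+06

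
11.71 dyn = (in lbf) 2.633e-05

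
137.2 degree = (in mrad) 2395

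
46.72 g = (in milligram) 4.672e+04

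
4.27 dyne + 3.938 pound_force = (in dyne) 1.752e+06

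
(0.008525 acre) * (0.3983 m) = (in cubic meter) 13.74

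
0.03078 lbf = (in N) 0.1369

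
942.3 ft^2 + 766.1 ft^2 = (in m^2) 158.7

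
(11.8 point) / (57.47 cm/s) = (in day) 8.384e-08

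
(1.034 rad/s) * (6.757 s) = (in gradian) 444.8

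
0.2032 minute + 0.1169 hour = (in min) 7.217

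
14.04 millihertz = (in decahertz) 0.001404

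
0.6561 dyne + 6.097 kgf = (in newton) 59.79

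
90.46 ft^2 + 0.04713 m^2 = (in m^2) 8.451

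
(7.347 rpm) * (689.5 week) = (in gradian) 2.043e+10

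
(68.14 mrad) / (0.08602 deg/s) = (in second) 45.39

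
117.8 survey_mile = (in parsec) 6.144e-12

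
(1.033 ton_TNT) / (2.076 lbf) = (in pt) 1.327e+12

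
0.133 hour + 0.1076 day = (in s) 9775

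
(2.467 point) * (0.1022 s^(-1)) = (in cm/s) 0.008894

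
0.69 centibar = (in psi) 0.1001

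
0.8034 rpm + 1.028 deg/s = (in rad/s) 0.1021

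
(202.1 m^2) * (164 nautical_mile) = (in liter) 6.138e+10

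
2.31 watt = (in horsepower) 0.003098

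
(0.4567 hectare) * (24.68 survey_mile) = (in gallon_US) 4.792e+10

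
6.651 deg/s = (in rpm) 1.109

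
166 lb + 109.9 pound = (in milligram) 1.251e+08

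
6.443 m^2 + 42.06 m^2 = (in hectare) 0.00485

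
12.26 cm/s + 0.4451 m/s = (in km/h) 2.044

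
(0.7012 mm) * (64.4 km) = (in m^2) 45.16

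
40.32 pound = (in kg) 18.29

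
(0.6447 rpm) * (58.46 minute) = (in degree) 1.357e+04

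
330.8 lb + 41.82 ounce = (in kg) 151.2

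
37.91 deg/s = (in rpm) 6.318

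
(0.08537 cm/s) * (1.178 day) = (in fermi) 8.689e+16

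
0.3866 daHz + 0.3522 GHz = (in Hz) 3.522e+08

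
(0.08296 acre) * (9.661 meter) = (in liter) 3.243e+06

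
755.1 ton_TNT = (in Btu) 2.994e+09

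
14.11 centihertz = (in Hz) 0.1411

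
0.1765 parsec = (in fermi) 5.446e+30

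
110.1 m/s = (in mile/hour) 246.3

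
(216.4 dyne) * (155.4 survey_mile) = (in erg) 5.412e+09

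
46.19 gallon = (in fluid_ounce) 5912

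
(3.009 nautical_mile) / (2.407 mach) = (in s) 6.799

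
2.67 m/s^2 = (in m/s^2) 2.67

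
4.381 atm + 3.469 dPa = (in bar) 4.439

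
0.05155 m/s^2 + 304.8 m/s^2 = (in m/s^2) 304.9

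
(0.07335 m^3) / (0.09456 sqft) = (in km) 0.00835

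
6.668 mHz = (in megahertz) 6.668e-09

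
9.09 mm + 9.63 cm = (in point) 298.7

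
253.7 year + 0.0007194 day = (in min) 1.333e+08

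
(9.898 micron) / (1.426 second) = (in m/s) 6.941e-06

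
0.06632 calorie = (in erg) 2.775e+06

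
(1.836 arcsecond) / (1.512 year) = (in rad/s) 1.867e-13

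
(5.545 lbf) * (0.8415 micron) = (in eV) 1.295e+14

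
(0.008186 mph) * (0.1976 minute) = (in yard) 0.04745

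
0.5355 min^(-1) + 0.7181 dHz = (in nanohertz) 8.074e+07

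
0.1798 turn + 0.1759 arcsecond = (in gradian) 71.92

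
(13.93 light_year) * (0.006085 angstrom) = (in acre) 19.82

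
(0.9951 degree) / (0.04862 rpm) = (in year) 1.082e-07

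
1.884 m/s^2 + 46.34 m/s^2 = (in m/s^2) 48.22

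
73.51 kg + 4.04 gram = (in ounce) 2593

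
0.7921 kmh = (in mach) 0.0006462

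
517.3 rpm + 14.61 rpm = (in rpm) 531.9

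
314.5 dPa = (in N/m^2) 31.45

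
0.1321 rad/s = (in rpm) 1.261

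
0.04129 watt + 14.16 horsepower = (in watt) 1.056e+04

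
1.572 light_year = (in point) 4.216e+19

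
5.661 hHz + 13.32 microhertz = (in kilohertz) 0.5661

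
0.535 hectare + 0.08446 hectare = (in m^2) 6195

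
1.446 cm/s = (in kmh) 0.05206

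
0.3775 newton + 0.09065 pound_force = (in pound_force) 0.1755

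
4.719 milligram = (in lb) 1.04e-05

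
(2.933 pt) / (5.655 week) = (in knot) 5.881e-10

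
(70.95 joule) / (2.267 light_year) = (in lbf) 7.437e-16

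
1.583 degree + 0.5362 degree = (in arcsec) 7629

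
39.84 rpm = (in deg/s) 239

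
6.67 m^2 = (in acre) 0.001648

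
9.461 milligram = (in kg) 9.461e-06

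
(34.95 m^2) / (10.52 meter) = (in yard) 3.633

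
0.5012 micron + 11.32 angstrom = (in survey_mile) 3.121e-10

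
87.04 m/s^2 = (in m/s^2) 87.04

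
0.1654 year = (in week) 8.624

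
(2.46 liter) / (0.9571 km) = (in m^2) 2.57e-06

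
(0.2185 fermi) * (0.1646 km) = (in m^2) 3.597e-14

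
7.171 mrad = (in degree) 0.4109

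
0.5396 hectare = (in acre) 1.333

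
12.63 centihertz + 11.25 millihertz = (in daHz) 0.01376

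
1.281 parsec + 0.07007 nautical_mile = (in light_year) 4.178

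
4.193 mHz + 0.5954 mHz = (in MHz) 4.788e-09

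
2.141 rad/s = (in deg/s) 122.7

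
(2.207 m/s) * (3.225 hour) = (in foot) 8.407e+04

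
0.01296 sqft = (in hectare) 1.204e-07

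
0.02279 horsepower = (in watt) 16.99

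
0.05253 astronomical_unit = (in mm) 7.858e+12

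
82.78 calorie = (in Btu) 0.3283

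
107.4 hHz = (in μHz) 1.074e+10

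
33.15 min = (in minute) 33.15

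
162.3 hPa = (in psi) 2.354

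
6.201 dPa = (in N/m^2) 0.6201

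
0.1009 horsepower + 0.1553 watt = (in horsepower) 0.1011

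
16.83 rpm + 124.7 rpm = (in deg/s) 849.2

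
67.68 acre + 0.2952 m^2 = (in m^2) 2.739e+05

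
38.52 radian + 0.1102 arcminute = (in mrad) 3.852e+04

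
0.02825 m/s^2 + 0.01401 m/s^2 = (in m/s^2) 0.04226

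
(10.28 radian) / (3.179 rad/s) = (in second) 3.234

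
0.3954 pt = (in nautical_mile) 7.532e-08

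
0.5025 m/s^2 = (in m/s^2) 0.5025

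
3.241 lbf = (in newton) 14.42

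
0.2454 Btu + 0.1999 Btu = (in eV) 2.932e+21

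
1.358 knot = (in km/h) 2.515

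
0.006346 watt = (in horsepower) 8.51e-06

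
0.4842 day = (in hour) 11.62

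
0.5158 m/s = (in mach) 0.001515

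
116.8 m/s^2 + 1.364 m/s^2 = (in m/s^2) 118.2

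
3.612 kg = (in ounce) 127.4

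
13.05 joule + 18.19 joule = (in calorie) 7.467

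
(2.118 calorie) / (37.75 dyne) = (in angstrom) 2.347e+14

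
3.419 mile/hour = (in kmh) 5.502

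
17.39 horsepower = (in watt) 1.297e+04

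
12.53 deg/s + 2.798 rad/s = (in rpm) 28.81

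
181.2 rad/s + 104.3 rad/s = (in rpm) 2726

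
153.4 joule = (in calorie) 36.66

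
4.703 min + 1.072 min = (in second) 346.5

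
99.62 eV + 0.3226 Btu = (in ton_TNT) 8.135e-08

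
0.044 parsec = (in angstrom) 1.358e+25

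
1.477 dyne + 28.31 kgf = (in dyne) 2.776e+07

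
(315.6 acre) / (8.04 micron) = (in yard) 1.737e+11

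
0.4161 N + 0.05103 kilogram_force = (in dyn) 9.165e+04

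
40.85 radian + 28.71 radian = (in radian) 69.56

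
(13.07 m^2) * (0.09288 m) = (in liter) 1214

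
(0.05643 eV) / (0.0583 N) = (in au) 1.037e-30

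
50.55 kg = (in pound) 111.4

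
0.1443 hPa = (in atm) 0.0001424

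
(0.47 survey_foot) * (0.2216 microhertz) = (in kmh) 1.143e-07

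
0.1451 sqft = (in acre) 3.331e-06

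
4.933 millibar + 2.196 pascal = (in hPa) 4.955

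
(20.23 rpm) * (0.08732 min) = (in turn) 1.766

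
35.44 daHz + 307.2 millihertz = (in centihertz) 3.547e+04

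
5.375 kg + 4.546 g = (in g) 5380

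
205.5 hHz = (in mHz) 2.055e+07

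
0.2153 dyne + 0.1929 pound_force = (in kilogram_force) 0.0875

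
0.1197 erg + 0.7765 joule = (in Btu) 0.000736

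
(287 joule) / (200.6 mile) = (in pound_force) 0.0001999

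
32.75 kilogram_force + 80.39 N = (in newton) 401.6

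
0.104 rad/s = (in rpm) 0.9931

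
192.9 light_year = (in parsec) 59.14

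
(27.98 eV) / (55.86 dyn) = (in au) 5.365e-26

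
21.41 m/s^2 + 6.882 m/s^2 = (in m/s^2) 28.29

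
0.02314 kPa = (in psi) 0.003356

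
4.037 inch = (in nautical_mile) 5.537e-05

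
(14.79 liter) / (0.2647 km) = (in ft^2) 0.0006014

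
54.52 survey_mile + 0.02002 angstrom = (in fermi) 8.774e+19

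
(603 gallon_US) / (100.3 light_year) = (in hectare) 2.405e-22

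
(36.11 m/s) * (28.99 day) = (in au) 0.0006046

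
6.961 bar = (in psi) 101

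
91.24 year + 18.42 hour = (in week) 4758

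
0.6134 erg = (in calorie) 1.466e-08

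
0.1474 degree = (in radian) 0.002573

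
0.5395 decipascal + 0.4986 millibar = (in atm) 0.0004926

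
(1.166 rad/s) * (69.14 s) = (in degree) 4619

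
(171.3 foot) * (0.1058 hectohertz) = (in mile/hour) 1236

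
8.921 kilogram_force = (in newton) 87.49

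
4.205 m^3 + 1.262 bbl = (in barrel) 27.71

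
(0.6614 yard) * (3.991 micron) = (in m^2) 2.414e-06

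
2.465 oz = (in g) 69.88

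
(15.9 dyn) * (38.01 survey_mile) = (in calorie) 2.325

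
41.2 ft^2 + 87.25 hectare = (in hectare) 87.25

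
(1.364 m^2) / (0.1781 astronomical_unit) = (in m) 5.119e-11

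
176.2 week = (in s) 1.066e+08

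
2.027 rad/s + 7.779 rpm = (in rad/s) 2.842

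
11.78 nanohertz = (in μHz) 0.01178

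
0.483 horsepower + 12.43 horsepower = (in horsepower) 12.91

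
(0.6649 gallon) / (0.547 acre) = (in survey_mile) 7.065e-10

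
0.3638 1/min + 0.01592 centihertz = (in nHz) 6.223e+06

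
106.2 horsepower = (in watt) 7.919e+04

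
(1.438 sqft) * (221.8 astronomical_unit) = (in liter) 4.433e+15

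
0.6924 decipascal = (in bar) 6.924e-07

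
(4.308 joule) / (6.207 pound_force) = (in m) 0.156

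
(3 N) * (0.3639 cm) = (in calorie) 0.002609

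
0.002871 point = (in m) 1.013e-06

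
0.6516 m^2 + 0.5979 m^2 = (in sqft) 13.45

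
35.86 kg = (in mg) 3.586e+07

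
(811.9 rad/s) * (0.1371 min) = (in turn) 1063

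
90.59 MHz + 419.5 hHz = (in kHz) 9.063e+04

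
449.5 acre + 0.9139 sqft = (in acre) 449.5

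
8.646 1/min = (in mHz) 144.1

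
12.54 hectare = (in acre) 30.99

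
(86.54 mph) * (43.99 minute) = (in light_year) 1.079e-11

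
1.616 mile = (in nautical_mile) 1.404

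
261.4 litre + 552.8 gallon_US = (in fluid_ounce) 7.96e+04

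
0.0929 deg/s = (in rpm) 0.01548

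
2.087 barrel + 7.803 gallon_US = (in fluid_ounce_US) 1.222e+04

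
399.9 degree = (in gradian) 444.3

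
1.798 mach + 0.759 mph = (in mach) 1.799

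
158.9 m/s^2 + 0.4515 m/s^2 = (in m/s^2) 159.4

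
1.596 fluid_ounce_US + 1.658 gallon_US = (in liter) 6.323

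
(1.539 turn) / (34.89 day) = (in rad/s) 3.208e-06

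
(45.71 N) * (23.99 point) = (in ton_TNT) 9.246e-11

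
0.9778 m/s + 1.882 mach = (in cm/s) 6.418e+04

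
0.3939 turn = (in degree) 141.8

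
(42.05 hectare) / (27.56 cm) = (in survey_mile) 948.1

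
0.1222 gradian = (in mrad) 1.92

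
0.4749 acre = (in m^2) 1922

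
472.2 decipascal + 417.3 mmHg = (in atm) 0.5495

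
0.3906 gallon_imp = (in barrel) 0.01117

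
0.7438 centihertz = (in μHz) 7438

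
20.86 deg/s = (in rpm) 3.477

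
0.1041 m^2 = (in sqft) 1.121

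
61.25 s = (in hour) 0.01701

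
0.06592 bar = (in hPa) 65.92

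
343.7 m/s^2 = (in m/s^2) 343.7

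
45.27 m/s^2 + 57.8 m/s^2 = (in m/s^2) 103.1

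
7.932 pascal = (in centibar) 0.007932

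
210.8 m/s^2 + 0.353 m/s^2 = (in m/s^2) 211.2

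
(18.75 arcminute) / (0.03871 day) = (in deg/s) 9.344e-05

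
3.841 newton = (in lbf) 0.8635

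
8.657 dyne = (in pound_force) 1.946e-05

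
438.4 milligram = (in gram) 0.4384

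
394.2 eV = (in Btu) 5.986e-20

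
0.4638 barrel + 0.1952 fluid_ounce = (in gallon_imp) 16.22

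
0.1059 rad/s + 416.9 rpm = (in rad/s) 43.76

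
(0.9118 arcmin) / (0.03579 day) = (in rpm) 8.191e-07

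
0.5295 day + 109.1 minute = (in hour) 14.53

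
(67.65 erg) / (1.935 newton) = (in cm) 0.0003496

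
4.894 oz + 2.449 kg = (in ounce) 91.28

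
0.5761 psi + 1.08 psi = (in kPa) 11.42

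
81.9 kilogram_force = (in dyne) 8.032e+07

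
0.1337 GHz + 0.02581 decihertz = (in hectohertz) 1.337e+06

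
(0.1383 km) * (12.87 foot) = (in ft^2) 5840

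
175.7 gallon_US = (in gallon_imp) 146.3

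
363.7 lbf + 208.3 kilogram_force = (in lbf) 822.9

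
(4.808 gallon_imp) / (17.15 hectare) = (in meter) 1.274e-07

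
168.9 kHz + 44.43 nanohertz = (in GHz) 0.0001689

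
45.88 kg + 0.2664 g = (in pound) 101.1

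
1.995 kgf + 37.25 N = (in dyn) 5.681e+06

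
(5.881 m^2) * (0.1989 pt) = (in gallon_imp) 0.09077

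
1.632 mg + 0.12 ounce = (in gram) 3.404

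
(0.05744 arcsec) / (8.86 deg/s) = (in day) 2.084e-11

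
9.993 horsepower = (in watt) 7452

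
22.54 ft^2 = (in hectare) 0.0002094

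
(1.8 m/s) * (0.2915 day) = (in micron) 4.533e+10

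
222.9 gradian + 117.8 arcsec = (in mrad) 3502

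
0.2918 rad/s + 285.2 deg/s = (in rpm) 50.32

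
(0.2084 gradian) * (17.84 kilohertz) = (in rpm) 557.7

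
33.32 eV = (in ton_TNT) 1.276e-27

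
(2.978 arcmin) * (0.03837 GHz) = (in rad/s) 3.324e+04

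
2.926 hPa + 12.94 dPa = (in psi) 0.04263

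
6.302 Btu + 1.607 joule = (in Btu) 6.304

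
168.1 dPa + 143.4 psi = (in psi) 143.4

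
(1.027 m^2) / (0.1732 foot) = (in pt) 5.515e+04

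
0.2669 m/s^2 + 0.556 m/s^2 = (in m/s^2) 0.8229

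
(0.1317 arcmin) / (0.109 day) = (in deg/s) 2.331e-07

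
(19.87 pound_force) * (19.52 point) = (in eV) 3.799e+18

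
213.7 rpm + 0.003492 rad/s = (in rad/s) 22.38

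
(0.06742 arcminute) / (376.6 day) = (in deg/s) 3.453e-11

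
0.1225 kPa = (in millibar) 1.225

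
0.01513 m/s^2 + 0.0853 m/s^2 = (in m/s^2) 0.1004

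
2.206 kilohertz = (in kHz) 2.206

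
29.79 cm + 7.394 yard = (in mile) 0.004386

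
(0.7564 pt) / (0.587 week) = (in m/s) 7.516e-10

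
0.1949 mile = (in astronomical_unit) 2.097e-09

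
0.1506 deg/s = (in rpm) 0.0251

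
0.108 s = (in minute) 0.0018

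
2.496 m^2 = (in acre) 0.0006168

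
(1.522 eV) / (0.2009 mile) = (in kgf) 7.691e-23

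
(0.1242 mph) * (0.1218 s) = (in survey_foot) 0.02219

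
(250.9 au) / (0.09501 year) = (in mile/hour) 2.802e+07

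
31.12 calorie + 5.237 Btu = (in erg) 5.656e+10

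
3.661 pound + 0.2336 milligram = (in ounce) 58.58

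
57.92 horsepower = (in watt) 4.319e+04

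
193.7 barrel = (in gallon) 8135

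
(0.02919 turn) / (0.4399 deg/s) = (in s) 23.89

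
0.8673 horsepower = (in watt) 646.7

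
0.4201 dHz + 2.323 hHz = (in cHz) 2.323e+04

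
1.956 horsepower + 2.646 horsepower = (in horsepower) 4.602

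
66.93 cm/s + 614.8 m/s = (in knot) 1196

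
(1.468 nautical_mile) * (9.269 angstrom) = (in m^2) 2.52e-06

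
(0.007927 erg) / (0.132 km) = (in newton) 6.005e-12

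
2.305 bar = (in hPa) 2305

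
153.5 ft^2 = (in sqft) 153.5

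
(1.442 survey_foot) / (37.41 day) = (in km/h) 4.895e-07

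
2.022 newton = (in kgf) 0.2062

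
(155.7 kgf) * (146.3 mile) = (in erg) 3.595e+15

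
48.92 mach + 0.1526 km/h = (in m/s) 1.666e+04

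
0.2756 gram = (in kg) 0.0002756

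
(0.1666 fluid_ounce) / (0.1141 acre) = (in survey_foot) 3.501e-08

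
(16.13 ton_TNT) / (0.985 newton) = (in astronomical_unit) 0.458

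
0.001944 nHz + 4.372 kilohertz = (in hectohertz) 43.72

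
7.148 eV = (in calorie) 2.737e-19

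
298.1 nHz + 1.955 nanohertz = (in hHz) 3.001e-09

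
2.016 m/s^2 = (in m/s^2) 2.016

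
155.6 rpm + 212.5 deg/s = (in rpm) 191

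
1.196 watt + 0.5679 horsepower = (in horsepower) 0.5695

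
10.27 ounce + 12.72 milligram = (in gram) 291.2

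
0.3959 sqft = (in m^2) 0.03678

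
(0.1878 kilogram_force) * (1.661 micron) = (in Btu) 2.899e-09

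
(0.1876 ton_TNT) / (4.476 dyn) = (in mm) 1.754e+16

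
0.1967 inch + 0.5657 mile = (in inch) 3.584e+04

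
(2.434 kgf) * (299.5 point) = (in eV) 1.574e+19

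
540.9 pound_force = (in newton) 2406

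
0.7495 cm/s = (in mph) 0.01677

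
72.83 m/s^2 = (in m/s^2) 72.83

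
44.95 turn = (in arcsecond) 5.826e+07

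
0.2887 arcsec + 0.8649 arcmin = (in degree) 0.0145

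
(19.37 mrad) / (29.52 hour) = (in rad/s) 1.823e-07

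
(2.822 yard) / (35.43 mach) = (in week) 3.537e-10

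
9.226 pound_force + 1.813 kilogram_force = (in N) 58.82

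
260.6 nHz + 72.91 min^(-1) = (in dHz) 12.15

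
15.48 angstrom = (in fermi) 1.548e+06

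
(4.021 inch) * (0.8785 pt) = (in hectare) 3.165e-09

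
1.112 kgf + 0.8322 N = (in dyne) 1.174e+06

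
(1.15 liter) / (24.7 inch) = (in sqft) 0.01973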